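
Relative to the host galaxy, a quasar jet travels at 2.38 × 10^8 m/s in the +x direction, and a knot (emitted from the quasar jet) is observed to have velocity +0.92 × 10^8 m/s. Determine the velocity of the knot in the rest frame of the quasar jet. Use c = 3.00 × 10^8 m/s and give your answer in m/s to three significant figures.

-1.93 × 10^8 m/s

v = 0.793c, u = 0.307c.
Invert the composition law: u' = (u − v)/(1 − uv/c²).
u' = (0.307 − 0.793) / (1 − (0.307)(0.793)) = -0.4867/0.7567 = -0.6431.
u' = -0.6431 × 3.00 × 10^8 m/s.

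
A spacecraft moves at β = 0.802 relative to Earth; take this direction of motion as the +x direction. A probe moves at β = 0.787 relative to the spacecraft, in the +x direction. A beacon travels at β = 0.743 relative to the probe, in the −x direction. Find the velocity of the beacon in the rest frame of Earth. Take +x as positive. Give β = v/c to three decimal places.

Apply u = (u' + v)/(1 + u'v/c²) successively, working outward toward Earth.
Start: velocity of the spacecraft relative to Earth = 0.8020c.
Compose with the probe (u' = 0.787 in the spacecraft frame): u_1 = (0.787 + 0.802) / (1 + 0.787·0.802) = 1.5890/1.6312 = 0.9741.
Compose with the beacon (u' = -0.743 in the probe frame): u_2 = (-0.743 + 0.974) / (1 + (-0.743)·0.974) = 0.2311/0.2762 = 0.8368.

β = +0.837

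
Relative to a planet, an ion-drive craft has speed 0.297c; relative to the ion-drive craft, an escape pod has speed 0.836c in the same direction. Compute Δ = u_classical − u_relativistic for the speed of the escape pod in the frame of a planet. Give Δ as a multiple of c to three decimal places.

Δ = 0.225c

Galilean: u_cl = 0.836 + 0.297 = 1.1330.
Relativistic: u_rel = (0.836 + 0.297) / (1 + 0.836·0.297) = 1.1330/1.2483 = 0.9076.
Δ = 1.1330 − 0.9076 = 0.2254.
(The classical prediction exceeds c; the relativistic result does not.)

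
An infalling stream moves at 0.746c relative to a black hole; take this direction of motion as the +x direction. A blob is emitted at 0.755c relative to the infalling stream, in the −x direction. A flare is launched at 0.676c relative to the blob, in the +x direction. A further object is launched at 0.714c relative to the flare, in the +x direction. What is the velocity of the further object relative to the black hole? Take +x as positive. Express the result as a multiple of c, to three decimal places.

Apply u = (u' + v)/(1 + u'v/c²) successively, working outward toward the black hole.
Start: velocity of the infalling stream relative to the black hole = 0.7460c.
Compose with the blob (u' = -0.755 in the infalling stream frame): u_1 = (-0.755 + 0.746) / (1 + (-0.755)·0.746) = -0.0090/0.4368 = -0.0206.
Compose with the flare (u' = 0.676 in the blob frame): u_2 = (0.676 + (-0.021)) / (1 + 0.676·(-0.021)) = 0.6554/0.9861 = 0.6647.
Compose with the further object (u' = 0.714 in the flare frame): u_3 = (0.714 + 0.665) / (1 + 0.714·0.665) = 1.3787/1.4746 = 0.9350.

+0.935c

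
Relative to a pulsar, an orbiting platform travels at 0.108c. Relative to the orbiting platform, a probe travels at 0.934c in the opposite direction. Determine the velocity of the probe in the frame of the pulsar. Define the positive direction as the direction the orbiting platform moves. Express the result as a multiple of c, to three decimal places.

With v = 0.108 and u' = -0.934 (in units of c),
u = (u' + v)/(1 + u'v/c²):
u = (-0.934 + 0.108) / (1 + (-0.934)·0.108) = -0.8260/0.8991 = -0.9187

-0.919c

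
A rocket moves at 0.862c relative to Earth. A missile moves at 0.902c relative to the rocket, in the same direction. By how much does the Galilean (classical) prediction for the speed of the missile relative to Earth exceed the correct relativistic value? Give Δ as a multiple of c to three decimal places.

Δ = 0.772c

Galilean: u_cl = 0.902 + 0.862 = 1.7640.
Relativistic: u_rel = (0.902 + 0.862) / (1 + 0.902·0.862) = 1.7640/1.7775 = 0.9924.
Δ = 1.7640 − 0.9924 = 0.7716.
(The classical prediction exceeds c; the relativistic result does not.)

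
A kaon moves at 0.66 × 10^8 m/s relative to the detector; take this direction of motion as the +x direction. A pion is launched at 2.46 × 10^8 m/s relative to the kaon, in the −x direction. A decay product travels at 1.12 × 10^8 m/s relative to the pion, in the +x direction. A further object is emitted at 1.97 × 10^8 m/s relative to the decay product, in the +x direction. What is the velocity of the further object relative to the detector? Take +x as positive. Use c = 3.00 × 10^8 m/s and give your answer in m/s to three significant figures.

+7.24 × 10^7 m/s

Apply u = (u' + v)/(1 + u'v/c²) successively, working outward toward the detector.
(Dividing each given speed by c = 3.00 × 10^8 m/s to work in units of c.)
Start: velocity of the kaon relative to the detector = 0.2200c.
Compose with the pion (u' = -0.820 in the kaon frame): u_1 = (-0.820 + 0.220) / (1 + (-0.820)·0.220) = -0.6000/0.8196 = -0.7321.
Compose with the decay product (u' = 0.373 in the pion frame): u_2 = (0.373 + (-0.732)) / (1 + 0.373·(-0.732)) = -0.3587/0.7267 = -0.4936.
Compose with the further object (u' = 0.657 in the decay product frame): u_3 = (0.657 + (-0.494)) / (1 + 0.657·(-0.494)) = 0.1630/0.6758 = 0.2412.
So u = 0.2412 × 3.00 × 10^8 m/s.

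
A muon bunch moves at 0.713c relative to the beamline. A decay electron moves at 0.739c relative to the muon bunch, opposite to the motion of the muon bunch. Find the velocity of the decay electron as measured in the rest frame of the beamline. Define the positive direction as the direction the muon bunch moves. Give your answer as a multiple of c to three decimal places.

With v = 0.713 and u' = -0.739 (in units of c),
u = (u' + v)/(1 + u'v/c²):
u = (-0.739 + 0.713) / (1 + (-0.739)·0.713) = -0.0260/0.4731 = -0.0550
(Galilean addition would give -0.026c.)

-0.055c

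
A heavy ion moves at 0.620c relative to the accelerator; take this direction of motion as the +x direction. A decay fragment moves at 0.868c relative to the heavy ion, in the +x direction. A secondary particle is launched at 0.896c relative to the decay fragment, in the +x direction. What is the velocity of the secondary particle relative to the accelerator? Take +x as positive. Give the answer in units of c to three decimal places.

Apply u = (u' + v)/(1 + u'v/c²) successively, working outward toward the accelerator.
Start: velocity of the heavy ion relative to the accelerator = 0.6200c.
Compose with the decay fragment (u' = 0.868 in the heavy ion frame): u_1 = (0.868 + 0.620) / (1 + 0.868·0.620) = 1.4880/1.5382 = 0.9674.
Compose with the secondary particle (u' = 0.896 in the decay fragment frame): u_2 = (0.896 + 0.967) / (1 + 0.896·0.967) = 1.8634/1.8668 = 0.9982.

0.998c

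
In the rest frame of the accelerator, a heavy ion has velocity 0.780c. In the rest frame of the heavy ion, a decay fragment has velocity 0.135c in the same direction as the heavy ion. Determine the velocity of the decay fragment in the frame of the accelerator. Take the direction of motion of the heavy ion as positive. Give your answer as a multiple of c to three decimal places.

With v = 0.780 and u' = 0.135 (in units of c),
u = (u' + v)/(1 + u'v/c²):
u = (0.135 + 0.780) / (1 + 0.135·0.780) = 0.9150/1.1053 = 0.8278

0.828c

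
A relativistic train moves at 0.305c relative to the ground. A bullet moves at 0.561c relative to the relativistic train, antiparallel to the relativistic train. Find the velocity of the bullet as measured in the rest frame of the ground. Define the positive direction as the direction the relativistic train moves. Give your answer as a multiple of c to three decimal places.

With v = 0.305 and u' = -0.561 (in units of c),
u = (u' + v)/(1 + u'v/c²):
u = (-0.561 + 0.305) / (1 + (-0.561)·0.305) = -0.2560/0.8289 = -0.3088

-0.309c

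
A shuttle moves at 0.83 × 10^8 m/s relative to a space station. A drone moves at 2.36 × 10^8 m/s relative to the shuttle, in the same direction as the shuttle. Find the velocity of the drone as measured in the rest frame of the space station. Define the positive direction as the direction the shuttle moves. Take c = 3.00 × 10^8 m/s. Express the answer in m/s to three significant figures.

2.62 × 10^8 m/s

In units of c (dividing by 3.00 × 10^8 m/s): v = 0.277, u' = 0.787.
u = (u' + v)/(1 + u'v/c²):
u = (0.787 + 0.277) / (1 + 0.787·0.277) = 1.0633/1.2176 = 0.8733
Converting back: u = 0.8733 × 3.00 × 10^8 m/s.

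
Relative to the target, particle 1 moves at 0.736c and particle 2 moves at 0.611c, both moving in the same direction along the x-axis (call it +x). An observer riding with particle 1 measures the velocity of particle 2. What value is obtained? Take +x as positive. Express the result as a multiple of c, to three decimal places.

β_A = 0.736, β_B = 0.611.
Transform to A's frame with the inverse velocity-addition law: u' = (u − v)/(1 − uv/c²), taking u = β_B and v = β_A.
u' = (0.611 − 0.736) / (1 − (0.736)(0.611)) = -0.1250/0.5503 = -0.2271.

-0.227c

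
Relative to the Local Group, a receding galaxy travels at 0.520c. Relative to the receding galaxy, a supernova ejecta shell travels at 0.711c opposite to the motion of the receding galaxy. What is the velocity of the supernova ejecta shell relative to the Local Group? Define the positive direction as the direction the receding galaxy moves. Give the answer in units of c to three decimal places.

-0.303c

With v = 0.520 and u' = -0.711 (in units of c),
u = (u' + v)/(1 + u'v/c²):
u = (-0.711 + 0.520) / (1 + (-0.711)·0.520) = -0.1910/0.6303 = -0.3030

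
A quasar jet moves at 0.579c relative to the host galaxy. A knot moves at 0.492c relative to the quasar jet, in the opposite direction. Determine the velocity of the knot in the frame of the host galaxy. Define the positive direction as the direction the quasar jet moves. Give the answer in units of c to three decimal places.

+0.122c

With v = 0.579 and u' = -0.492 (in units of c),
u = (u' + v)/(1 + u'v/c²):
u = (-0.492 + 0.579) / (1 + (-0.492)·0.579) = 0.0870/0.7151 = 0.1217
(Galilean addition would give +0.087c.)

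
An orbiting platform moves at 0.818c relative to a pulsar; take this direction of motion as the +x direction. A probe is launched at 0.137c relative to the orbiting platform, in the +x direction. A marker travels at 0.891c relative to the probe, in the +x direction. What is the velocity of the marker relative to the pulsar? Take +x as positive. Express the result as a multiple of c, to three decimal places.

Apply u = (u' + v)/(1 + u'v/c²) successively, working outward toward the pulsar.
Start: velocity of the orbiting platform relative to the pulsar = 0.8180c.
Compose with the probe (u' = 0.137 in the orbiting platform frame): u_1 = (0.137 + 0.818) / (1 + 0.137·0.818) = 0.9550/1.1121 = 0.8588.
Compose with the marker (u' = 0.891 in the probe frame): u_2 = (0.891 + 0.859) / (1 + 0.891·0.859) = 1.7498/1.7652 = 0.9913.

0.991c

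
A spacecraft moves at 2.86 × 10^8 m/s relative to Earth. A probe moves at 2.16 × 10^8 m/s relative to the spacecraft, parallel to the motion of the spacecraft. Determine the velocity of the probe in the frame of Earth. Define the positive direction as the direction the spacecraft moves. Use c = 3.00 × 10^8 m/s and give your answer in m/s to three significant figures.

In units of c (dividing by 3.00 × 10^8 m/s): v = 0.953, u' = 0.720.
u = (u' + v)/(1 + u'v/c²):
u = (0.720 + 0.953) / (1 + 0.720·0.953) = 1.6733/1.6864 = 0.9923
Converting back: u = 0.9923 × 3.00 × 10^8 m/s.

2.98 × 10^8 m/s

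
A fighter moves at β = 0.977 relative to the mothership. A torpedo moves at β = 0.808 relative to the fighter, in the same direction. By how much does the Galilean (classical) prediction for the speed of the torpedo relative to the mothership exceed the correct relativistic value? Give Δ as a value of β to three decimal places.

Galilean: u_cl = 0.808 + 0.977 = 1.7850.
Relativistic: u_rel = (0.808 + 0.977) / (1 + 0.808·0.977) = 1.7850/1.7894 = 0.9975.
Δ = 1.7850 − 0.9975 = 0.7875.
(The classical prediction exceeds c; the relativistic result does not.)

Δ = 0.787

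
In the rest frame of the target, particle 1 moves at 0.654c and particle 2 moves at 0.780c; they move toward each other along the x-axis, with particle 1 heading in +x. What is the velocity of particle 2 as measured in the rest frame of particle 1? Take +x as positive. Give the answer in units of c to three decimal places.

β_A = 0.654, β_B = -0.780.
Transform to A's frame with the inverse velocity-addition law: u' = (u − v)/(1 − uv/c²), taking u = β_B and v = β_A.
u' = (-0.780 − 0.654) / (1 − (0.654)(-0.780)) = -1.4340/1.5101 = -0.9496.

-0.950c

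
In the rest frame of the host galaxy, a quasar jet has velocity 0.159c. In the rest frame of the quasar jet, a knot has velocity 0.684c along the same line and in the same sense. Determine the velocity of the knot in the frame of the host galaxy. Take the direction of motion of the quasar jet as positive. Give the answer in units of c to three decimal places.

With v = 0.159 and u' = 0.684 (in units of c),
u = (u' + v)/(1 + u'v/c²):
u = (0.684 + 0.159) / (1 + 0.684·0.159) = 0.8430/1.1088 = 0.7603
(Galilean addition would give +0.843c.)

0.760c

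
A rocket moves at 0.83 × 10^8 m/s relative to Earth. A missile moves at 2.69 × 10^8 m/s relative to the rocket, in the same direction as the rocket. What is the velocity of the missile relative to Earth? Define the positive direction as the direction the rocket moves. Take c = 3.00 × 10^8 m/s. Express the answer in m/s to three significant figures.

2.82 × 10^8 m/s

In units of c (dividing by 3.00 × 10^8 m/s): v = 0.277, u' = 0.897.
u = (u' + v)/(1 + u'v/c²):
u = (0.897 + 0.277) / (1 + 0.897·0.277) = 1.1733/1.2481 = 0.9401
Converting back: u = 0.9401 × 3.00 × 10^8 m/s.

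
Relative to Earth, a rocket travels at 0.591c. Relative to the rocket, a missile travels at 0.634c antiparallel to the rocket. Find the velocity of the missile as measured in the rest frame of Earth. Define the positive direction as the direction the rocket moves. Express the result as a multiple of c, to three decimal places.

With v = 0.591 and u' = -0.634 (in units of c),
u = (u' + v)/(1 + u'v/c²):
u = (-0.634 + 0.591) / (1 + (-0.634)·0.591) = -0.0430/0.6253 = -0.0688
(Galilean addition would give -0.043c.)

-0.069c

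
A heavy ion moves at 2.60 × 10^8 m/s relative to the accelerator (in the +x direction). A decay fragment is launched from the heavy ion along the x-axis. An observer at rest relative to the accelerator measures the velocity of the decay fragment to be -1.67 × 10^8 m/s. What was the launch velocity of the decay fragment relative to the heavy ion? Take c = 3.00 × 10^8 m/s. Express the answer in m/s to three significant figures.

-2.88 × 10^8 m/s

v = 0.867c, u = -0.557c.
Invert the composition law: u' = (u − v)/(1 − uv/c²).
u' = (-0.557 − 0.867) / (1 − (-0.557)(0.867)) = -1.4233/1.4824 = -0.9601.
u' = -0.9601 × 3.00 × 10^8 m/s.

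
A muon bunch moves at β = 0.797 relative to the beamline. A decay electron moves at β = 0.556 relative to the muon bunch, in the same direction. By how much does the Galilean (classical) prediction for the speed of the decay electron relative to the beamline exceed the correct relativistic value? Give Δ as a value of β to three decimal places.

Δ = 0.415

Galilean: u_cl = 0.556 + 0.797 = 1.3530.
Relativistic: u_rel = (0.556 + 0.797) / (1 + 0.556·0.797) = 1.3530/1.4431 = 0.9375.
Δ = 1.3530 − 0.9375 = 0.4155.
(The classical prediction exceeds c; the relativistic result does not.)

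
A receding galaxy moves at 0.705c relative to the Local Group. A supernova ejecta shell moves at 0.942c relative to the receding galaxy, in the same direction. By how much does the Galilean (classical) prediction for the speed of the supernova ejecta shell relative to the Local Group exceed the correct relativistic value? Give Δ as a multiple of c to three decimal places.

Δ = 0.657c

Galilean: u_cl = 0.942 + 0.705 = 1.6470.
Relativistic: u_rel = (0.942 + 0.705) / (1 + 0.942·0.705) = 1.6470/1.6641 = 0.9897.
Δ = 1.6470 − 0.9897 = 0.6573.
(The classical prediction exceeds c; the relativistic result does not.)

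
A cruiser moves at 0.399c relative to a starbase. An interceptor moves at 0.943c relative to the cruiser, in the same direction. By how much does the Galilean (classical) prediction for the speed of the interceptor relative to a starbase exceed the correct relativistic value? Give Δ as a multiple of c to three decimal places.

Galilean: u_cl = 0.943 + 0.399 = 1.3420.
Relativistic: u_rel = (0.943 + 0.399) / (1 + 0.943·0.399) = 1.3420/1.3763 = 0.9751.
Δ = 1.3420 − 0.9751 = 0.3669.
(The classical prediction exceeds c; the relativistic result does not.)

Δ = 0.367c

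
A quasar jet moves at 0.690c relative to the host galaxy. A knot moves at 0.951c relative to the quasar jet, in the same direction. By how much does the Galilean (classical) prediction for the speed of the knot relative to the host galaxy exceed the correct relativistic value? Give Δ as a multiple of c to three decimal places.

Δ = 0.650c

Galilean: u_cl = 0.951 + 0.690 = 1.6410.
Relativistic: u_rel = (0.951 + 0.690) / (1 + 0.951·0.690) = 1.6410/1.6562 = 0.9908.
Δ = 1.6410 − 0.9908 = 0.6502.
(The classical prediction exceeds c; the relativistic result does not.)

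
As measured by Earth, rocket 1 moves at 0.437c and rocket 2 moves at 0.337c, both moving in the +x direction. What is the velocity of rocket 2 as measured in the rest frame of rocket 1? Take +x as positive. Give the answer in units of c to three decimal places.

-0.117c

β_A = 0.437, β_B = 0.337.
Transform to A's frame with the inverse velocity-addition law: u' = (u − v)/(1 − uv/c²), taking u = β_B and v = β_A.
u' = (0.337 − 0.437) / (1 − (0.437)(0.337)) = -0.1000/0.8527 = -0.1173.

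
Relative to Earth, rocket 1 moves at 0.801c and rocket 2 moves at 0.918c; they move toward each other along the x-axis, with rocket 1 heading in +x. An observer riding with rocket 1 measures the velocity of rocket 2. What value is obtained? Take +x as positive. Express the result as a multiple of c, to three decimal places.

-0.991c

β_A = 0.801, β_B = -0.918.
Transform to A's frame with the inverse velocity-addition law: u' = (u − v)/(1 − uv/c²), taking u = β_B and v = β_A.
u' = (-0.918 − 0.801) / (1 − (0.801)(-0.918)) = -1.7190/1.7353 = -0.9906.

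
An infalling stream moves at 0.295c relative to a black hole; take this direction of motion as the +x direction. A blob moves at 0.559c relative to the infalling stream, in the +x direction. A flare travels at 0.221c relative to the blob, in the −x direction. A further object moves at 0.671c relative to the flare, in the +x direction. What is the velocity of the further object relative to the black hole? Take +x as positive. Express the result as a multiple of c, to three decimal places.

+0.909c

Apply u = (u' + v)/(1 + u'v/c²) successively, working outward toward the black hole.
Start: velocity of the infalling stream relative to the black hole = 0.2950c.
Compose with the blob (u' = 0.559 in the infalling stream frame): u_1 = (0.559 + 0.295) / (1 + 0.559·0.295) = 0.8540/1.1649 = 0.7331.
Compose with the flare (u' = -0.221 in the blob frame): u_2 = (-0.221 + 0.733) / (1 + (-0.221)·0.733) = 0.5121/0.8380 = 0.6111.
Compose with the further object (u' = 0.671 in the flare frame): u_3 = (0.671 + 0.611) / (1 + 0.671·0.611) = 1.2821/1.4101 = 0.9093.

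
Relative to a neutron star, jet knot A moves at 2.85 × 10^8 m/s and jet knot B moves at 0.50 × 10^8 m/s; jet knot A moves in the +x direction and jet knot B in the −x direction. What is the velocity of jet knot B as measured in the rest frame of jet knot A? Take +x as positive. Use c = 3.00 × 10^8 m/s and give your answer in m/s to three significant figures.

-2.89 × 10^8 m/s

β_A = 0.950, β_B = -0.167 (dividing each by c = 3.00 × 10^8 m/s).
Transform to A's frame with the inverse velocity-addition law: u' = (u − v)/(1 − uv/c²), taking u = β_B and v = β_A.
u' = (-0.167 − 0.950) / (1 − (0.950)(-0.167)) = -1.1167/1.1583 = -0.9640.
u' = -0.9640 × 3.00 × 10^8 m/s.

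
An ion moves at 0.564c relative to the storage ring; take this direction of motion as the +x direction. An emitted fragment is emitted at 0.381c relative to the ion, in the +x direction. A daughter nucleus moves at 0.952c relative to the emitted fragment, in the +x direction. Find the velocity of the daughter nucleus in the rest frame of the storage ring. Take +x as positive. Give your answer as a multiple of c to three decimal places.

Apply u = (u' + v)/(1 + u'v/c²) successively, working outward toward the storage ring.
Start: velocity of the ion relative to the storage ring = 0.5640c.
Compose with the emitted fragment (u' = 0.381 in the ion frame): u_1 = (0.381 + 0.564) / (1 + 0.381·0.564) = 0.9450/1.2149 = 0.7779.
Compose with the daughter nucleus (u' = 0.952 in the emitted fragment frame): u_2 = (0.952 + 0.778) / (1 + 0.952·0.778) = 1.7299/1.7405 = 0.9939.

0.994c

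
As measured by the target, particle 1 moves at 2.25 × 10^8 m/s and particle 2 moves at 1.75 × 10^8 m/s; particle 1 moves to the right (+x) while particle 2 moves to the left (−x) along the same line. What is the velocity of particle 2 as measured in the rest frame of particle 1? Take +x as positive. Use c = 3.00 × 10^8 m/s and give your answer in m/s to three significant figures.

-2.78 × 10^8 m/s

β_A = 0.750, β_B = -0.583 (dividing each by c = 3.00 × 10^8 m/s).
Transform to A's frame with the inverse velocity-addition law: u' = (u − v)/(1 − uv/c²), taking u = β_B and v = β_A.
u' = (-0.583 − 0.750) / (1 − (0.750)(-0.583)) = -1.3333/1.4375 = -0.9275.
u' = -0.9275 × 3.00 × 10^8 m/s.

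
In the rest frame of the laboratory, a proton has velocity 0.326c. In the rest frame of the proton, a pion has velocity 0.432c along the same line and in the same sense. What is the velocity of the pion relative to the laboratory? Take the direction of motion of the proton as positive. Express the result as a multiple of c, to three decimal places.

0.664c

With v = 0.326 and u' = 0.432 (in units of c),
u = (u' + v)/(1 + u'v/c²):
u = (0.432 + 0.326) / (1 + 0.432·0.326) = 0.7580/1.1408 = 0.6644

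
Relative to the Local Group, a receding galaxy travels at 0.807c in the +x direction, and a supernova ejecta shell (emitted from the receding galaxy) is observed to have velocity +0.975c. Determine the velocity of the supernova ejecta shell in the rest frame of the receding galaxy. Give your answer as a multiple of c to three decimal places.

Invert the composition law: u' = (u − v)/(1 − uv/c²).
u' = (0.975 − 0.807) / (1 − (0.975)(0.807)) = 0.1680/0.2132 = 0.7881.

+0.788c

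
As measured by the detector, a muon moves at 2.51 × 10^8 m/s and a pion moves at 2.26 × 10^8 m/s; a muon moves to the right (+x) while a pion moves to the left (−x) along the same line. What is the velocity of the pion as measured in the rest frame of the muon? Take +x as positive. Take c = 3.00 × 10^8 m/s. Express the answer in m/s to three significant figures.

β_A = 0.837, β_B = -0.753 (dividing each by c = 3.00 × 10^8 m/s).
Transform to A's frame with the inverse velocity-addition law: u' = (u − v)/(1 − uv/c²), taking u = β_B and v = β_A.
u' = (-0.753 − 0.837) / (1 − (0.837)(-0.753)) = -1.5900/1.6303 = -0.9753.
u' = -0.9753 × 3.00 × 10^8 m/s.

-2.93 × 10^8 m/s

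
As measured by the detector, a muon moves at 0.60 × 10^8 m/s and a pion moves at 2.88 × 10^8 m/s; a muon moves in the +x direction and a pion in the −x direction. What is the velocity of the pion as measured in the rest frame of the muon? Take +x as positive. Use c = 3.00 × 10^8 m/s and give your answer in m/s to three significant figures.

-2.92 × 10^8 m/s

β_A = 0.200, β_B = -0.960 (dividing each by c = 3.00 × 10^8 m/s).
Transform to A's frame with the inverse velocity-addition law: u' = (u − v)/(1 − uv/c²), taking u = β_B and v = β_A.
u' = (-0.960 − 0.200) / (1 − (0.200)(-0.960)) = -1.1600/1.1920 = -0.9732.
u' = -0.9732 × 3.00 × 10^8 m/s.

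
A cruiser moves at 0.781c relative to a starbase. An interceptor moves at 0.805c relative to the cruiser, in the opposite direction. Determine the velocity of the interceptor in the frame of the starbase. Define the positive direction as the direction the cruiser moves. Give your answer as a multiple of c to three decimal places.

-0.065c

With v = 0.781 and u' = -0.805 (in units of c),
u = (u' + v)/(1 + u'v/c²):
u = (-0.805 + 0.781) / (1 + (-0.805)·0.781) = -0.0240/0.3713 = -0.0646
(Galilean addition would give -0.024c.)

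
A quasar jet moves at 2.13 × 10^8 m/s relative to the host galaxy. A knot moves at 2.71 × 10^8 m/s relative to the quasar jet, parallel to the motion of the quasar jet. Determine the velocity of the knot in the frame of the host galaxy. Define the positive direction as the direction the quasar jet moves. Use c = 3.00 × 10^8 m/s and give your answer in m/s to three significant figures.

2.95 × 10^8 m/s

In units of c (dividing by 3.00 × 10^8 m/s): v = 0.710, u' = 0.903.
u = (u' + v)/(1 + u'v/c²):
u = (0.903 + 0.710) / (1 + 0.903·0.710) = 1.6133/1.6414 = 0.9829
(Galilean addition would give +1.613c, exceeding c.)
Converting back: u = 0.9829 × 3.00 × 10^8 m/s.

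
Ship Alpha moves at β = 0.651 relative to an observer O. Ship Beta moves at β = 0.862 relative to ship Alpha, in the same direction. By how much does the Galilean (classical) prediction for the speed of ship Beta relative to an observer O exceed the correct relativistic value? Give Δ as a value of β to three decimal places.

Δ = 0.544

Galilean: u_cl = 0.862 + 0.651 = 1.5130.
Relativistic: u_rel = (0.862 + 0.651) / (1 + 0.862·0.651) = 1.5130/1.5612 = 0.9691.
Δ = 1.5130 − 0.9691 = 0.5439.
(The classical prediction exceeds c; the relativistic result does not.)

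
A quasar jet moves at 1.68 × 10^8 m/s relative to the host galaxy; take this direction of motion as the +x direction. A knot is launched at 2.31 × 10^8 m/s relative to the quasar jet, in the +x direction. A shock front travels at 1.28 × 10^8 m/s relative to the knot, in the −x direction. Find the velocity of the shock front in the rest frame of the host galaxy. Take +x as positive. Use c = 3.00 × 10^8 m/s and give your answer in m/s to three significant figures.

+2.50 × 10^8 m/s

Apply u = (u' + v)/(1 + u'v/c²) successively, working outward toward the host galaxy.
(Dividing each given speed by c = 3.00 × 10^8 m/s to work in units of c.)
Start: velocity of the quasar jet relative to the host galaxy = 0.5600c.
Compose with the knot (u' = 0.770 in the quasar jet frame): u_1 = (0.770 + 0.560) / (1 + 0.770·0.560) = 1.3300/1.4312 = 0.9293.
Compose with the shock front (u' = -0.427 in the knot frame): u_2 = (-0.427 + 0.929) / (1 + (-0.427)·0.929) = 0.5026/0.6035 = 0.8328.
So u = 0.8328 × 3.00 × 10^8 m/s.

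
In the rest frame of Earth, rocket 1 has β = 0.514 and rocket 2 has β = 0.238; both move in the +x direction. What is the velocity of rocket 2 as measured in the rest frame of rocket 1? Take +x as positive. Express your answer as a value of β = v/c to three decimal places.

β_A = 0.514, β_B = 0.238.
Transform to A's frame with the inverse velocity-addition law: u' = (u − v)/(1 − uv/c²), taking u = β_B and v = β_A.
u' = (0.238 − 0.514) / (1 − (0.514)(0.238)) = -0.2760/0.8777 = -0.3145.

β = -0.314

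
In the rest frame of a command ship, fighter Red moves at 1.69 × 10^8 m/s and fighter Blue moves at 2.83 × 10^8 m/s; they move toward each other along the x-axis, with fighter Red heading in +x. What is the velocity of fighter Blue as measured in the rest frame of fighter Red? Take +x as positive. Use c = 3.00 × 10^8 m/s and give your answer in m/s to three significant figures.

-2.95 × 10^8 m/s

β_A = 0.563, β_B = -0.943 (dividing each by c = 3.00 × 10^8 m/s).
Transform to A's frame with the inverse velocity-addition law: u' = (u − v)/(1 − uv/c²), taking u = β_B and v = β_A.
u' = (-0.943 − 0.563) / (1 − (0.563)(-0.943)) = -1.5067/1.5314 = -0.9838.
u' = -0.9838 × 3.00 × 10^8 m/s.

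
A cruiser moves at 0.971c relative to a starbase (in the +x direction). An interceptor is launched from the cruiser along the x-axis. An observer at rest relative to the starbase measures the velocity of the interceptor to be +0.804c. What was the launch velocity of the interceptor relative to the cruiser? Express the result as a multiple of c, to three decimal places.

-0.761c

Invert the composition law: u' = (u − v)/(1 − uv/c²).
u' = (0.804 − 0.971) / (1 − (0.804)(0.971)) = -0.1670/0.2193 = -0.7615.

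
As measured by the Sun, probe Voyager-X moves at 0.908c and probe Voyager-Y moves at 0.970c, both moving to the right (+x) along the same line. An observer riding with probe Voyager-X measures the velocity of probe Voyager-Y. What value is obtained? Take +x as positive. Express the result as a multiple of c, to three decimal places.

+0.520c

β_A = 0.908, β_B = 0.970.
Transform to A's frame with the inverse velocity-addition law: u' = (u − v)/(1 − uv/c²), taking u = β_B and v = β_A.
u' = (0.970 − 0.908) / (1 − (0.908)(0.970)) = 0.0620/0.1192 = 0.5200.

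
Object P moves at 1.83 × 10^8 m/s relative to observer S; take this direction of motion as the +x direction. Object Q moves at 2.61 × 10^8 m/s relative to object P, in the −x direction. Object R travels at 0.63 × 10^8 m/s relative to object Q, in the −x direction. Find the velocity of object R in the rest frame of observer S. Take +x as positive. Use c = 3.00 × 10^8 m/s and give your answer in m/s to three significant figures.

-2.05 × 10^8 m/s

Apply u = (u' + v)/(1 + u'v/c²) successively, working outward toward observer S.
(Dividing each given speed by c = 3.00 × 10^8 m/s to work in units of c.)
Start: velocity of object P relative to observer S = 0.6100c.
Compose with object Q (u' = -0.870 in object P frame): u_1 = (-0.870 + 0.610) / (1 + (-0.870)·0.610) = -0.2600/0.4693 = -0.5540.
Compose with object R (u' = -0.210 in object Q frame): u_2 = (-0.210 + (-0.554)) / (1 + (-0.210)·(-0.554)) = -0.7640/1.1163 = -0.6844.
So u = -0.6844 × 3.00 × 10^8 m/s.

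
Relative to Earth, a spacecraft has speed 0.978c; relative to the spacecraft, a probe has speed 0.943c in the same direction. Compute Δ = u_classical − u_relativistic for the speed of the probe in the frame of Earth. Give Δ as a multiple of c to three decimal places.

Galilean: u_cl = 0.943 + 0.978 = 1.9210.
Relativistic: u_rel = (0.943 + 0.978) / (1 + 0.943·0.978) = 1.9210/1.9223 = 0.9993.
Δ = 1.9210 − 0.9993 = 0.9217.
(The classical prediction exceeds c; the relativistic result does not.)

Δ = 0.922c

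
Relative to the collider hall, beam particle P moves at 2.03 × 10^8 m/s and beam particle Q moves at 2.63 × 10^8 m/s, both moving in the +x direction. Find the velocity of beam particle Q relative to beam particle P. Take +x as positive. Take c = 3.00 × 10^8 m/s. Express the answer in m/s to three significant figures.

+1.47 × 10^8 m/s

β_A = 0.677, β_B = 0.877 (dividing each by c = 3.00 × 10^8 m/s).
Transform to A's frame with the inverse velocity-addition law: u' = (u − v)/(1 − uv/c²), taking u = β_B and v = β_A.
u' = (0.877 − 0.677) / (1 − (0.677)(0.877)) = 0.2000/0.4068 = 0.4917.
u' = 0.4917 × 3.00 × 10^8 m/s.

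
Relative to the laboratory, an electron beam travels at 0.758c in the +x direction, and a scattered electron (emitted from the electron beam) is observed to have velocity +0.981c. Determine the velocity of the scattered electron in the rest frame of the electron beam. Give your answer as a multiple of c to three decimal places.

+0.870c

Invert the composition law: u' = (u − v)/(1 − uv/c²).
u' = (0.981 − 0.758) / (1 − (0.981)(0.758)) = 0.2230/0.2564 = 0.8697.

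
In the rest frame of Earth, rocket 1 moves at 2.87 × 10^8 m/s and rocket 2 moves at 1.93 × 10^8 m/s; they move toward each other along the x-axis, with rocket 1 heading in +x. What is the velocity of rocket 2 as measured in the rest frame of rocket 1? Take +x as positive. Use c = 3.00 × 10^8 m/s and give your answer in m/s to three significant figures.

β_A = 0.957, β_B = -0.643 (dividing each by c = 3.00 × 10^8 m/s).
Transform to A's frame with the inverse velocity-addition law: u' = (u − v)/(1 − uv/c²), taking u = β_B and v = β_A.
u' = (-0.643 − 0.957) / (1 − (0.957)(-0.643)) = -1.6000/1.6155 = -0.9904.
u' = -0.9904 × 3.00 × 10^8 m/s.

-2.97 × 10^8 m/s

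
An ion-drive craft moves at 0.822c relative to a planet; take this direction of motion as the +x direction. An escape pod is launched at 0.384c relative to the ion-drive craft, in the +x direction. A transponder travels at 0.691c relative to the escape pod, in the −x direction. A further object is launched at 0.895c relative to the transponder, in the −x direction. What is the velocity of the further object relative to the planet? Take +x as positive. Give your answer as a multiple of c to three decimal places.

-0.622c

Apply u = (u' + v)/(1 + u'v/c²) successively, working outward toward the planet.
Start: velocity of the ion-drive craft relative to the planet = 0.8220c.
Compose with the escape pod (u' = 0.384 in the ion-drive craft frame): u_1 = (0.384 + 0.822) / (1 + 0.384·0.822) = 1.2060/1.3156 = 0.9167.
Compose with the transponder (u' = -0.691 in the escape pod frame): u_2 = (-0.691 + 0.917) / (1 + (-0.691)·0.917) = 0.2257/0.3666 = 0.6156.
Compose with the further object (u' = -0.895 in the transponder frame): u_3 = (-0.895 + 0.616) / (1 + (-0.895)·0.616) = -0.2794/0.4491 = -0.6223.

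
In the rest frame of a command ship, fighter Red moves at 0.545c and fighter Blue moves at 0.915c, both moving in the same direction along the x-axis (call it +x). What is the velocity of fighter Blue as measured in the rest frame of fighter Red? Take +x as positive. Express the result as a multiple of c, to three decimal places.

β_A = 0.545, β_B = 0.915.
Transform to A's frame with the inverse velocity-addition law: u' = (u − v)/(1 − uv/c²), taking u = β_B and v = β_A.
u' = (0.915 − 0.545) / (1 − (0.545)(0.915)) = 0.3700/0.5013 = 0.7380.

+0.738c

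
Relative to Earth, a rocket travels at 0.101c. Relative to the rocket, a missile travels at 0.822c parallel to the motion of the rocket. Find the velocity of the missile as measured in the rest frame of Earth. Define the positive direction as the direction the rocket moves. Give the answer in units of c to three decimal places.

With v = 0.101 and u' = 0.822 (in units of c),
u = (u' + v)/(1 + u'v/c²):
u = (0.822 + 0.101) / (1 + 0.822·0.101) = 0.9230/1.0830 = 0.8522
(Galilean addition would give +0.923c.)

0.852c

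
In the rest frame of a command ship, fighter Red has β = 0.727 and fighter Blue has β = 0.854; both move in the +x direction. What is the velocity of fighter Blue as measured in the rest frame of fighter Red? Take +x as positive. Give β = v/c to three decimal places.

β_A = 0.727, β_B = 0.854.
Transform to A's frame with the inverse velocity-addition law: u' = (u − v)/(1 − uv/c²), taking u = β_B and v = β_A.
u' = (0.854 − 0.727) / (1 − (0.727)(0.854)) = 0.1270/0.3791 = 0.3350.

β = +0.335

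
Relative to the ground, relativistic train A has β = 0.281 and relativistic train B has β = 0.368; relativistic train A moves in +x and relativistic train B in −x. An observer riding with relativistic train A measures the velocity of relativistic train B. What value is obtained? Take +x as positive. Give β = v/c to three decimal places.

β = -0.588

β_A = 0.281, β_B = -0.368.
Transform to A's frame with the inverse velocity-addition law: u' = (u − v)/(1 − uv/c²), taking u = β_B and v = β_A.
u' = (-0.368 − 0.281) / (1 − (0.281)(-0.368)) = -0.6490/1.1034 = -0.5882.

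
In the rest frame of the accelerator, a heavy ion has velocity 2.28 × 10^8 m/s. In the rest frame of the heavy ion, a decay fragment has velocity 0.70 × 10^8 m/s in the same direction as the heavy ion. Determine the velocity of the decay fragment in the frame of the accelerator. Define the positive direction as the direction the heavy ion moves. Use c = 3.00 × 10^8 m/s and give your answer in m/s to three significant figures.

2.53 × 10^8 m/s

In units of c (dividing by 3.00 × 10^8 m/s): v = 0.760, u' = 0.233.
u = (u' + v)/(1 + u'v/c²):
u = (0.233 + 0.760) / (1 + 0.233·0.760) = 0.9933/1.1773 = 0.8437
(Galilean addition would give +0.993c.)
Converting back: u = 0.8437 × 3.00 × 10^8 m/s.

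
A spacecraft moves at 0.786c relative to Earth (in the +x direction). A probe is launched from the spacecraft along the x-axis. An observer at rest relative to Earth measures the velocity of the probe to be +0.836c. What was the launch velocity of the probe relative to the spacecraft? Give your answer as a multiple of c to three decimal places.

+0.146c

Invert the composition law: u' = (u − v)/(1 − uv/c²).
u' = (0.836 − 0.786) / (1 − (0.836)(0.786)) = 0.0500/0.3429 = 0.1458.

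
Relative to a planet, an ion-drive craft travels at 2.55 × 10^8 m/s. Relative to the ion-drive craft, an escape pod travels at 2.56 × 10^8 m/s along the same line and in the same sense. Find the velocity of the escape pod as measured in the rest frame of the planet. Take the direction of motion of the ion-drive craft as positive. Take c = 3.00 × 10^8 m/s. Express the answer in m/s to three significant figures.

2.96 × 10^8 m/s

In units of c (dividing by 3.00 × 10^8 m/s): v = 0.850, u' = 0.853.
u = (u' + v)/(1 + u'v/c²):
u = (0.853 + 0.850) / (1 + 0.853·0.850) = 1.7033/1.7253 = 0.9872
(Galilean addition would give +1.703c, exceeding c.)
Converting back: u = 0.9872 × 3.00 × 10^8 m/s.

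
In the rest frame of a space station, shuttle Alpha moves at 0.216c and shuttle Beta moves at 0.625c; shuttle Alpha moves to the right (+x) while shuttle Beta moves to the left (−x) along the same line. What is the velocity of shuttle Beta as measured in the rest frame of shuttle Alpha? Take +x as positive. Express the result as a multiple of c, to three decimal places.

-0.741c

β_A = 0.216, β_B = -0.625.
Transform to A's frame with the inverse velocity-addition law: u' = (u − v)/(1 − uv/c²), taking u = β_B and v = β_A.
u' = (-0.625 − 0.216) / (1 − (0.216)(-0.625)) = -0.8410/1.1350 = -0.7410.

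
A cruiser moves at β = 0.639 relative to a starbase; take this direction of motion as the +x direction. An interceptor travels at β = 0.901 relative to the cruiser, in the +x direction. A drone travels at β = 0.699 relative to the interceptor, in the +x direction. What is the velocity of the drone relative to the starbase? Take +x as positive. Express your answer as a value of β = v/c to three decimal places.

Apply u = (u' + v)/(1 + u'v/c²) successively, working outward toward the starbase.
Start: velocity of the cruiser relative to the starbase = 0.6390c.
Compose with the interceptor (u' = 0.901 in the cruiser frame): u_1 = (0.901 + 0.639) / (1 + 0.901·0.639) = 1.5400/1.5757 = 0.9773.
Compose with the drone (u' = 0.699 in the interceptor frame): u_2 = (0.699 + 0.977) / (1 + 0.699·0.977) = 1.6763/1.6831 = 0.9959.

β = 0.996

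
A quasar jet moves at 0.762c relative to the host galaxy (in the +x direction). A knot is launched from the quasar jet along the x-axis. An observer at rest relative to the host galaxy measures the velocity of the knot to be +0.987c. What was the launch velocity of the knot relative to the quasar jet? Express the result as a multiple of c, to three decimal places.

Invert the composition law: u' = (u − v)/(1 − uv/c²).
u' = (0.987 − 0.762) / (1 − (0.987)(0.762)) = 0.2250/0.2479 = 0.9076.

+0.908c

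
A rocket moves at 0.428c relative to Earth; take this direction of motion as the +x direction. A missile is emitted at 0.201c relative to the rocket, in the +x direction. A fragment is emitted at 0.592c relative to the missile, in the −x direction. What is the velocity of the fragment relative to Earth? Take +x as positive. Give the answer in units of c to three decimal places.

-0.020c

Apply u = (u' + v)/(1 + u'v/c²) successively, working outward toward Earth.
Start: velocity of the rocket relative to Earth = 0.4280c.
Compose with the missile (u' = 0.201 in the rocket frame): u_1 = (0.201 + 0.428) / (1 + 0.201·0.428) = 0.6290/1.0860 = 0.5792.
Compose with the fragment (u' = -0.592 in the missile frame): u_2 = (-0.592 + 0.579) / (1 + (-0.592)·0.579) = -0.0128/0.6571 = -0.0195.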